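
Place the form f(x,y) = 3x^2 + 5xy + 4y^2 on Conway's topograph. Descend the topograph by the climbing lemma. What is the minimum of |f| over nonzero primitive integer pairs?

translate: b→-1 (≡5 mod 6), so (3,5,4)→(3,-1,2)
flip: (3,-1,2)→(2,1,3)
reduced (well bottom): (2,1,3) with a≤c, −a<b≤a
well minimum = a = 2

2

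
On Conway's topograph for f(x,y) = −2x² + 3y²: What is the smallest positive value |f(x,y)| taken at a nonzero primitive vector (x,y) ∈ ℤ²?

descent: ρ → (3,0,-2)
descent: ρ → (-2,4,1)  [lands on river]
river: ρ → (1,4,-2)
closes: descent 2, river 2
min |a| on river = 1

1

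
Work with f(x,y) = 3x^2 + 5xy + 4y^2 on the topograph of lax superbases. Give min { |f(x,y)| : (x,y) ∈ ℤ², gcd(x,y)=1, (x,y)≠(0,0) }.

translate: b→-1 (≡5 mod 6), so (3,5,4)→(3,-1,2)
flip: (3,-1,2)→(2,1,3)
reduced (well bottom): (2,1,3) with a≤c, −a<b≤a
well minimum = a = 2

2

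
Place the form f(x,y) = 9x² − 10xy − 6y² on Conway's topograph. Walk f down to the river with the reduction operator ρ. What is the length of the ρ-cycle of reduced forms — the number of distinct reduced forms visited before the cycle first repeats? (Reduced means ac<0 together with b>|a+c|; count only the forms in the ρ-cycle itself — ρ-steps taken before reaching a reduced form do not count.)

D = 316, ⌊√D⌋ = 17
descent: ρ → (-6,10,9)  [lands on river]
river: ρ → (9,8,-7)
river: ρ → (-7,6,10)
river: ρ → (10,14,-3)
river: ρ → (-3,16,5)
river: ρ → (5,14,-6)
ρ-cycle length = 6 (tail of 1 descent step not counted)

6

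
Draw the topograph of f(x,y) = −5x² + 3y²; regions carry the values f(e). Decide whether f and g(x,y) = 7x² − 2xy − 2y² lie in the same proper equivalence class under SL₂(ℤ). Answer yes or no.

D₁ = 60, D₂ = 60
river cycle of f (length 2): (3, 6, -2), (-2, 6, 3)
river cycle of g (length 2): (-2, 6, 3), (3, 6, -2)
cycles coincide ⇒ equivalent

yes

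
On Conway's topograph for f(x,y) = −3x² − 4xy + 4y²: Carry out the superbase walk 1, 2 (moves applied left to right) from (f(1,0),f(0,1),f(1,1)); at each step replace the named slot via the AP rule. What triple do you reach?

start (-3,4,-3) = (f(1,0),f(0,1),f(1,1))
replace slot 1: 2·(4+(-3)) − (-3) = 5 → (5,4,-3)
replace slot 2: 2·(5+(-3)) − 4 = 0 → (5,0,-3)

5,0,-3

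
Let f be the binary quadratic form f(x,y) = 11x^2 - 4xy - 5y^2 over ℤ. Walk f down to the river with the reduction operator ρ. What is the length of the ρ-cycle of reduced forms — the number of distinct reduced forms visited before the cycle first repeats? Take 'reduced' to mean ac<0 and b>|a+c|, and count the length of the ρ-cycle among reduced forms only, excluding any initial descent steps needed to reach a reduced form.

D = 236, ⌊√D⌋ = 15
descent: ρ → (-5,14,2)  [lands on river]
river: ρ → (2,14,-5)
river: ρ → (-5,6,10)
river: ρ → (10,14,-1)
river: ρ → (-1,14,10)
river: ρ → (10,6,-5)
ρ-cycle length = 6 (tail of 1 descent step not counted)

6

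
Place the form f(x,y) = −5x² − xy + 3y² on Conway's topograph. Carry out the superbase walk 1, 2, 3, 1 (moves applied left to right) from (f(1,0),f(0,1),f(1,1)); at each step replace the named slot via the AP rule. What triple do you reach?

start (-5,3,-3) = (f(1,0),f(0,1),f(1,1))
replace slot 1: 2·(3+(-3)) − (-5) = 5 → (5,3,-3)
replace slot 2: 2·(5+(-3)) − 3 = 1 → (5,1,-3)
replace slot 3: 2·(5+1) − (-3) = 15 → (5,1,15)
replace slot 1: 2·(1+15) − 5 = 27 → (27,1,15)

27,1,15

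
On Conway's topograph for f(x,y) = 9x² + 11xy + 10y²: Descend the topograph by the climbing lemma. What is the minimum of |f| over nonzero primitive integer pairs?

translate: b→-7 (≡11 mod 18), so (9,11,10)→(9,-7,8)
flip: (9,-7,8)→(8,7,9)
reduced (well bottom): (8,7,9) with a≤c, −a<b≤a
well minimum = a = 8

8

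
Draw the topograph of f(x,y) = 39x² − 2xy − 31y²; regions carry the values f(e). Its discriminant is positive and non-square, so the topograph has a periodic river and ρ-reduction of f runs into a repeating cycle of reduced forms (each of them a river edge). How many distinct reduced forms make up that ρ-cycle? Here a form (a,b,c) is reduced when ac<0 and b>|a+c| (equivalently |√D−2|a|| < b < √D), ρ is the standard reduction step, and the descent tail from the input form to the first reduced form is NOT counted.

D = 4840, ⌊√D⌋ = 69
descent: ρ → (-31,64,6)  [lands on river]
river: ρ → (6,68,-9)
river: ρ → (-9,58,41)
river: ρ → (41,24,-26)
river: ρ → (-26,28,39)
river: ρ → (39,50,-15)
river: ρ → (-15,40,54)
river: ρ → (54,68,-1)
river: ρ → (-1,68,54)
river: ρ → (54,40,-15)
river: ρ → (-15,50,39)
river: ρ → (39,28,-26)
river: ρ → (-26,24,41)
river: ρ → (41,58,-9)
river: ρ → (-9,68,6)
river: ρ → (6,64,-31)
river: ρ → (-31,60,10)
river: ρ → (10,60,-31)
ρ-cycle length = 18 (tail of 1 descent step not counted)

18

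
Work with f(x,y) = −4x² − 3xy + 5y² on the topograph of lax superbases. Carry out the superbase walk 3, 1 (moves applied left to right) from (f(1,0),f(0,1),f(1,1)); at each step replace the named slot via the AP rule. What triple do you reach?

start (-4,5,-2) = (f(1,0),f(0,1),f(1,1))
replace slot 3: 2·((-4)+5) − (-2) = 4 → (-4,5,4)
replace slot 1: 2·(5+4) − (-4) = 22 → (22,5,4)

22,5,4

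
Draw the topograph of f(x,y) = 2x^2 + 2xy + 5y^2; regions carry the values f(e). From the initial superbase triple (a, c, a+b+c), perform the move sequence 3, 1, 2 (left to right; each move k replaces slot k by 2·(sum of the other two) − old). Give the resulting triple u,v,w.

start (2,5,9) = (f(1,0),f(0,1),f(1,1))
replace slot 3: 2·(2+5) − 9 = 5 → (2,5,5)
replace slot 1: 2·(5+5) − 2 = 18 → (18,5,5)
replace slot 2: 2·(18+5) − 5 = 41 → (18,41,5)

18,41,5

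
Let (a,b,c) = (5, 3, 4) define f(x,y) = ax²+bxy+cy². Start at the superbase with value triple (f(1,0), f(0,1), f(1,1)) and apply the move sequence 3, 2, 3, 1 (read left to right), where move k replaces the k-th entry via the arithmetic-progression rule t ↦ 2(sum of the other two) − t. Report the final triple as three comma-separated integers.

start (5,4,12) = (f(1,0),f(0,1),f(1,1))
replace slot 3: 2·(5+4) − 12 = 6 → (5,4,6)
replace slot 2: 2·(5+6) − 4 = 18 → (5,18,6)
replace slot 3: 2·(5+18) − 6 = 40 → (5,18,40)
replace slot 1: 2·(18+40) − 5 = 111 → (111,18,40)

111,18,40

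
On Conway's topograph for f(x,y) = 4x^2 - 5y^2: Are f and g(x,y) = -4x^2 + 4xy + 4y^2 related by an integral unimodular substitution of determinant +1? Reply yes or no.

D₁ = 80, D₂ = 80
river cycle of f (length 2): (4, 8, -1), (-1, 8, 4)
river cycle of g (length 2): (4, 4, -4), (-4, 4, 4)
cycles differ ⇒ inequivalent

no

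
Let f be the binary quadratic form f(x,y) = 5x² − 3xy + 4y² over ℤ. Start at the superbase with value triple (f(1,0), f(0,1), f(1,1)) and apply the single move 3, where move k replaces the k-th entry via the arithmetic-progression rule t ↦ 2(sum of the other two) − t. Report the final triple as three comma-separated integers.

start (5,4,6) = (f(1,0),f(0,1),f(1,1))
replace slot 3: 2·(5+4) − 6 = 12 → (5,4,12)

5,4,12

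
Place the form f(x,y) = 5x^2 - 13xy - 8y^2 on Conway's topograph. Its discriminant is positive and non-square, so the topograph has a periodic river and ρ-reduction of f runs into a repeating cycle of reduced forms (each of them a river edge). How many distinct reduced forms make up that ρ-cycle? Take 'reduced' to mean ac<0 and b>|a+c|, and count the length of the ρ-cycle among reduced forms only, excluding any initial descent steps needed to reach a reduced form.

D = 329, ⌊√D⌋ = 18
descent: ρ → (-8,13,5)  [lands on river]
river: ρ → (5,17,-2)
river: ρ → (-2,15,13)
river: ρ → (13,11,-4)
river: ρ → (-4,13,10)
river: ρ → (10,7,-7)
river: ρ → (-7,7,10)
river: ρ → (10,13,-4)
river: ρ → (-4,11,13)
river: ρ → (13,15,-2)
river: ρ → (-2,17,5)
river: ρ → (5,13,-8)
river: ρ → (-8,3,10)
river: ρ → (10,17,-1)
river: ρ → (-1,17,10)
river: ρ → (10,3,-8)
ρ-cycle length = 16 (tail of 1 descent step not counted)

16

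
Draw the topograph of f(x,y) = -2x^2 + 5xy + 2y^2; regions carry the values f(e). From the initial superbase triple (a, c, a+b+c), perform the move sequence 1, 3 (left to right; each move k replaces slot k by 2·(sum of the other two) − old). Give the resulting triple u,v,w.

start (-2,2,5) = (f(1,0),f(0,1),f(1,1))
replace slot 1: 2·(2+5) − (-2) = 16 → (16,2,5)
replace slot 3: 2·(16+2) − 5 = 31 → (16,2,31)

16,2,31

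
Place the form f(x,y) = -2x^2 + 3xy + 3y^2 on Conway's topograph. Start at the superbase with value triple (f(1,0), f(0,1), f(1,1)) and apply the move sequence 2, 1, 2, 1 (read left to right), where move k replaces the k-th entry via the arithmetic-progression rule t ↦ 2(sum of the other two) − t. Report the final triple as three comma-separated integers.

start (-2,3,4) = (f(1,0),f(0,1),f(1,1))
replace slot 2: 2·((-2)+4) − 3 = 1 → (-2,1,4)
replace slot 1: 2·(1+4) − (-2) = 12 → (12,1,4)
replace slot 2: 2·(12+4) − 1 = 31 → (12,31,4)
replace slot 1: 2·(31+4) − 12 = 58 → (58,31,4)

58,31,4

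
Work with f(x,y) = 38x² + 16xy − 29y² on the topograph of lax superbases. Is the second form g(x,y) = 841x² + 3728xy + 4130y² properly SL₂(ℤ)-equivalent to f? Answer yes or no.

D₁ = 4664, D₂ = 4664
river cycle of f (length 16): (-29, 42, 25), (25, 58, -13), (-13, 46, 49), (49, 52, -10), (-10, 68, 1), (1, 68, -10), (-10, 52, 49), (49, 46, -13), (-13, 58, 25), (25, 42, -29), … (6 more)
river cycle of g (length 16): (38, 16, -29), (-29, 42, 25), (25, 58, -13), (-13, 46, 49), (49, 52, -10), (-10, 68, 1), (1, 68, -10), (-10, 52, 49), (49, 46, -13), (-13, 58, 25), … (6 more)
cycles coincide ⇒ equivalent

yes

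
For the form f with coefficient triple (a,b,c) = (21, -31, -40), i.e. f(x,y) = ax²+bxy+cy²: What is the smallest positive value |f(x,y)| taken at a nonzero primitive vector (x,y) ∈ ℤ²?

descent: ρ → (-40,31,21)  [lands on river]
river: ρ → (21,53,-18)
river: ρ → (-18,55,18)
river: ρ → (18,53,-21)
river: ρ → (-21,31,40)
river: ρ → (40,49,-12)
river: ρ → (-12,47,44)
river: ρ → (44,41,-15)
river: ρ → (-15,49,32)
river: ρ → (32,15,-32)
river: ρ → (-32,49,15)
river: ρ → (15,41,-44)
river: ρ → (-44,47,12)
river: ρ → (12,49,-40)
closes: descent 1, river 14
min |a| on river = 12

12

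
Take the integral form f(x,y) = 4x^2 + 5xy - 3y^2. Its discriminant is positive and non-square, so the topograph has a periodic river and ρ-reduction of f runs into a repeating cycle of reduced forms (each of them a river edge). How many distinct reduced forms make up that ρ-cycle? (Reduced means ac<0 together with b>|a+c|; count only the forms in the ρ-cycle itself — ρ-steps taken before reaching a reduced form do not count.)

D = 73, ⌊√D⌋ = 8
river: ρ → (-3,7,2)
river: ρ → (2,5,-6)
river: ρ → (-6,7,1)
river: ρ → (1,7,-6)
river: ρ → (-6,5,2)
river: ρ → (2,7,-3)
river: ρ → (-3,5,4)
river: ρ → (4,3,-4)
river: ρ → (-4,5,3)
river: ρ → (3,7,-2)
river: ρ → (-2,5,6)
river: ρ → (6,7,-1)
river: ρ → (-1,7,6)
river: ρ → (6,5,-2)
river: ρ → (-2,7,3)
river: ρ → (3,5,-4)
river: ρ → (-4,3,4)
river: ρ → (4,5,-3)
ρ-cycle length = 18 (tail of 0 descent steps not counted)

18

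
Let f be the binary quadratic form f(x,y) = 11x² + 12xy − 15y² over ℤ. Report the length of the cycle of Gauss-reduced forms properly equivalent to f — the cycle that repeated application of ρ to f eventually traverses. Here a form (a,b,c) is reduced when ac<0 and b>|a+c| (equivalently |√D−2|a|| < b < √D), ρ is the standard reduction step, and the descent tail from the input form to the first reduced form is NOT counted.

D = 804, ⌊√D⌋ = 28
river: ρ → (-15,18,8)
river: ρ → (8,14,-19)
river: ρ → (-19,24,3)
river: ρ → (3,24,-19)
river: ρ → (-19,14,8)
river: ρ → (8,18,-15)
river: ρ → (-15,12,11)
river: ρ → (11,10,-16)
river: ρ → (-16,22,5)
river: ρ → (5,28,-1)
river: ρ → (-1,28,5)
river: ρ → (5,22,-16)
river: ρ → (-16,10,11)
river: ρ → (11,12,-15)
ρ-cycle length = 14 (tail of 0 descent steps not counted)

14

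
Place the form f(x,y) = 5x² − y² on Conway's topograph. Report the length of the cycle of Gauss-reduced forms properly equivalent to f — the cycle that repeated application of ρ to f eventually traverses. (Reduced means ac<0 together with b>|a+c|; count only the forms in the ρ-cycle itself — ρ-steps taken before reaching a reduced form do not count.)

D = 20, ⌊√D⌋ = 4
descent: ρ → (-1,4,1)  [lands on river]
river: ρ → (1,4,-1)
ρ-cycle length = 2 (tail of 1 descent step not counted)

2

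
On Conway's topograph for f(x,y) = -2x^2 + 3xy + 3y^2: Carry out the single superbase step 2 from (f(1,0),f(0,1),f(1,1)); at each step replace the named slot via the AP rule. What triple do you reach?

start (-2,3,4) = (f(1,0),f(0,1),f(1,1))
replace slot 2: 2·((-2)+4) − 3 = 1 → (-2,1,4)

-2,1,4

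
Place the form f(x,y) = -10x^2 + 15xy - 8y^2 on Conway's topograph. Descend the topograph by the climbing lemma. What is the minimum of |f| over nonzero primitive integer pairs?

translate: b→5 (≡-15 mod 20), so (10,-15,8)→(10,5,3)
flip: (10,5,3)→(3,-5,10)
translate: b→1 (≡-5 mod 6), so (3,-5,10)→(3,1,8)
reduced (well bottom): (3,1,8) with a≤c, −a<b≤a
well minimum |f| = |-3| = 3 (negative-definite)

3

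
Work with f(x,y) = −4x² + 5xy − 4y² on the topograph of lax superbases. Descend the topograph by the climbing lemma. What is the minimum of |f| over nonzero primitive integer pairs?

translate: b→3 (≡-5 mod 8), so (4,-5,4)→(4,3,3)
flip: (4,3,3)→(3,-3,4)
translate: b→3 (≡-3 mod 6), so (3,-3,4)→(3,3,4)
reduced (well bottom): (3,3,4) with a≤c, −a<b≤a
well minimum |f| = |-3| = 3 (negative-definite)

3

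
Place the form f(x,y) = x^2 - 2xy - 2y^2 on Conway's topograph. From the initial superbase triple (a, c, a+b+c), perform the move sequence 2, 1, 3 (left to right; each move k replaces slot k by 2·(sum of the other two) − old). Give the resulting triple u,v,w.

start (1,-2,-3) = (f(1,0),f(0,1),f(1,1))
replace slot 2: 2·(1+(-3)) − (-2) = -2 → (1,-2,-3)
replace slot 1: 2·((-2)+(-3)) − 1 = -11 → (-11,-2,-3)
replace slot 3: 2·((-11)+(-2)) − (-3) = -23 → (-11,-2,-23)

-11,-2,-23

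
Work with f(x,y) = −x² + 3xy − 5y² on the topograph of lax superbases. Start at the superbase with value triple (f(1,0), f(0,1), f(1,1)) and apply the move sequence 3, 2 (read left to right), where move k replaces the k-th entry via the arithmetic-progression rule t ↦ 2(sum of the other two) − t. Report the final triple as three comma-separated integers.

start (-1,-5,-3) = (f(1,0),f(0,1),f(1,1))
replace slot 3: 2·((-1)+(-5)) − (-3) = -9 → (-1,-5,-9)
replace slot 2: 2·((-1)+(-9)) − (-5) = -15 → (-1,-15,-9)

-1,-15,-9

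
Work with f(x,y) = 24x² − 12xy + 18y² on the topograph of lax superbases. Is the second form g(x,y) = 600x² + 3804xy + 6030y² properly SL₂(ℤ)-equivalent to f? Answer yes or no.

D₁ = -1584, D₂ = -1584
f: flip: (24,-12,18)→(18,12,24)
f: reduced (well bottom): (18,12,24) with a≤c, −a<b≤a
g: translate: b→204 (≡3804 mod 1200), so (600,3804,6030)→(600,204,18)
g: flip: (600,204,18)→(18,-204,600)
g: translate: b→12 (≡-204 mod 36), so (18,-204,600)→(18,12,24)
g: reduced (well bottom): (18,12,24) with a≤c, −a<b≤a
reduced forms (18, 12, 24) vs (18, 12, 24) ⇒ equivalent

yes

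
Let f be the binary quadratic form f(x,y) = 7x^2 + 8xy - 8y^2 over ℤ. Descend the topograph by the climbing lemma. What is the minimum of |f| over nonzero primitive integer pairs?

river: ρ → (-8,8,7)
river: ρ → (7,6,-9)
river: ρ → (-9,12,4)
river: ρ → (4,12,-9)
river: ρ → (-9,6,7)
river: ρ → (7,8,-8)
closes: descent 0, river 6
min |a| on river = 4

4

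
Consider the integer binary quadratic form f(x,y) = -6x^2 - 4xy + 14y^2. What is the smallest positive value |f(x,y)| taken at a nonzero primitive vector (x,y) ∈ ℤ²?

descent: ρ → (14,4,-6)
descent: ρ → (-6,8,12)  [lands on river]
river: ρ → (12,16,-2)
river: ρ → (-2,16,12)
river: ρ → (12,8,-6)
river: ρ → (-6,16,4)
river: ρ → (4,16,-6)
closes: descent 2, river 6
min |a| on river = 2

2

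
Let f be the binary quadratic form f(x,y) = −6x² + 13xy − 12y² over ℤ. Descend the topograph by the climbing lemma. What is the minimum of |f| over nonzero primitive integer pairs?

translate: b→-1 (≡-13 mod 12), so (6,-13,12)→(6,-1,5)
flip: (6,-1,5)→(5,1,6)
reduced (well bottom): (5,1,6) with a≤c, −a<b≤a
well minimum |f| = |-5| = 5 (negative-definite)

5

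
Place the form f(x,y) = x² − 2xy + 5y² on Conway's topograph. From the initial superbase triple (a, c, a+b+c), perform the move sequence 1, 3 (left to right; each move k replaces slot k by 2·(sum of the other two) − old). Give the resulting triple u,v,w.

start (1,5,4) = (f(1,0),f(0,1),f(1,1))
replace slot 1: 2·(5+4) − 1 = 17 → (17,5,4)
replace slot 3: 2·(17+5) − 4 = 40 → (17,5,40)

17,5,40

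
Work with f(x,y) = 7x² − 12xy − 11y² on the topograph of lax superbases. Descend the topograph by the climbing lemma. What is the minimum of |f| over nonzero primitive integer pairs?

descent: ρ → (-11,12,7)  [lands on river]
river: ρ → (7,16,-7)
river: ρ → (-7,12,11)
river: ρ → (11,10,-8)
river: ρ → (-8,6,13)
river: ρ → (13,20,-1)
river: ρ → (-1,20,13)
river: ρ → (13,6,-8)
river: ρ → (-8,10,11)
river: ρ → (11,12,-7)
river: ρ → (-7,16,7)
river: ρ → (7,12,-11)
river: ρ → (-11,10,8)
river: ρ → (8,6,-13)
river: ρ → (-13,20,1)
river: ρ → (1,20,-13)
river: ρ → (-13,6,8)
river: ρ → (8,10,-11)
closes: descent 1, river 18
min |a| on river = 1

1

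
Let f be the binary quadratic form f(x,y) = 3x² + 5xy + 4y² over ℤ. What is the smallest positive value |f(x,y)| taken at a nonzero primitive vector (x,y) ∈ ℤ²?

translate: b→-1 (≡5 mod 6), so (3,5,4)→(3,-1,2)
flip: (3,-1,2)→(2,1,3)
reduced (well bottom): (2,1,3) with a≤c, −a<b≤a
well minimum = a = 2

2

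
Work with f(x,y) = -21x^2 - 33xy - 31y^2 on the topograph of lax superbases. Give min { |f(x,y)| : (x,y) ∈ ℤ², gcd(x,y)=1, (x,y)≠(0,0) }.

translate: b→-9 (≡33 mod 42), so (21,33,31)→(21,-9,19)
flip: (21,-9,19)→(19,9,21)
reduced (well bottom): (19,9,21) with a≤c, −a<b≤a
well minimum |f| = |-19| = 19 (negative-definite)

19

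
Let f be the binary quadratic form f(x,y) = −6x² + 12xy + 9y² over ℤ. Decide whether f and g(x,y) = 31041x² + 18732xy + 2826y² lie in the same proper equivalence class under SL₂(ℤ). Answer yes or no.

D₁ = 360, D₂ = 360
river cycle of f (length 6): (9, 6, -9), (-9, 12, 6), (6, 12, -9), (-9, 6, 9), (9, 12, -6), (-6, 12, 9)
river cycle of g (length 6): (9, 6, -9), (-9, 12, 6), (6, 12, -9), (-9, 6, 9), (9, 12, -6), (-6, 12, 9)
cycles coincide ⇒ equivalent

yes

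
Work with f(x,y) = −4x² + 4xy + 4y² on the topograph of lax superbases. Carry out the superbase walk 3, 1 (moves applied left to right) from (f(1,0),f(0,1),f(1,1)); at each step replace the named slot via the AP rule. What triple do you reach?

start (-4,4,4) = (f(1,0),f(0,1),f(1,1))
replace slot 3: 2·((-4)+4) − 4 = -4 → (-4,4,-4)
replace slot 1: 2·(4+(-4)) − (-4) = 4 → (4,4,-4)

4,4,-4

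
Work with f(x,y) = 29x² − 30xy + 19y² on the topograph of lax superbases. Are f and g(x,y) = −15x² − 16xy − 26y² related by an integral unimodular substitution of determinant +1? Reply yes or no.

D₁ = -1304, D₂ = -1304
f: translate: b→28 (≡-30 mod 58), so (29,-30,19)→(29,28,18)
f: flip: (29,28,18)→(18,-28,29)
f: translate: b→8 (≡-28 mod 36), so (18,-28,29)→(18,8,19)
f: reduced (well bottom): (18,8,19) with a≤c, −a<b≤a
g is negative-definite; reduce −g:
−g: translate: b→-14 (≡16 mod 30), so (15,16,26)→(15,-14,25)
−g: reduced (well bottom): (15,-14,25) with a≤c, −a<b≤a
flip sign back: reduced form of g is (-15,14,-25)
reduced forms (18, 8, 19) vs (-15, 14, -25) ⇒ inequivalent

no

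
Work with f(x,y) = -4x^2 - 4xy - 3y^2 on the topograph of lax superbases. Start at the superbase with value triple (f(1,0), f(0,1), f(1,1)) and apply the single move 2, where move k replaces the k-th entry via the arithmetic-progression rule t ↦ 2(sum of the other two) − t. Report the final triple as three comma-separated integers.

start (-4,-3,-11) = (f(1,0),f(0,1),f(1,1))
replace slot 2: 2·((-4)+(-11)) − (-3) = -27 → (-4,-27,-11)

-4,-27,-11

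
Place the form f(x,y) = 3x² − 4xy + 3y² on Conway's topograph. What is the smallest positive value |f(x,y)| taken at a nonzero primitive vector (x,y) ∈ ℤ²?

translate: b→2 (≡-4 mod 6), so (3,-4,3)→(3,2,2)
flip: (3,2,2)→(2,-2,3)
translate: b→2 (≡-2 mod 4), so (2,-2,3)→(2,2,3)
reduced (well bottom): (2,2,3) with a≤c, −a<b≤a
well minimum = a = 2

2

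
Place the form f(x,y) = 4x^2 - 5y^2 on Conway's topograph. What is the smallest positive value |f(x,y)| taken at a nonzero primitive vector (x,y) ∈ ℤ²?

descent: ρ → (-5,0,4)
descent: ρ → (4,8,-1)  [lands on river]
river: ρ → (-1,8,4)
closes: descent 2, river 2
min |a| on river = 1

1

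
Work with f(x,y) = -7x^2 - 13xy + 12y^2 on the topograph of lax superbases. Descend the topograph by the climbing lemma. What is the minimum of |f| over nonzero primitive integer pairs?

descent: ρ → (12,13,-7)  [lands on river]
river: ρ → (-7,15,10)
river: ρ → (10,5,-12)
river: ρ → (-12,19,3)
river: ρ → (3,17,-18)
river: ρ → (-18,19,2)
river: ρ → (2,21,-8)
river: ρ → (-8,11,12)
closes: descent 1, river 8
min |a| on river = 2

2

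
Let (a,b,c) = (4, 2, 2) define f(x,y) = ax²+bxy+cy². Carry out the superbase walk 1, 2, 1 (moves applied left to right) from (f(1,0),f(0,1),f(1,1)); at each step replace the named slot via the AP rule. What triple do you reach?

start (4,2,8) = (f(1,0),f(0,1),f(1,1))
replace slot 1: 2·(2+8) − 4 = 16 → (16,2,8)
replace slot 2: 2·(16+8) − 2 = 46 → (16,46,8)
replace slot 1: 2·(46+8) − 16 = 92 → (92,46,8)

92,46,8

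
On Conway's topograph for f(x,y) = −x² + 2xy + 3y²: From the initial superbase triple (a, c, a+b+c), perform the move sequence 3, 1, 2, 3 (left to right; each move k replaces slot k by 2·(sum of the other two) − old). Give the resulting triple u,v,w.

start (-1,3,4) = (f(1,0),f(0,1),f(1,1))
replace slot 3: 2·((-1)+3) − 4 = 0 → (-1,3,0)
replace slot 1: 2·(3+0) − (-1) = 7 → (7,3,0)
replace slot 2: 2·(7+0) − 3 = 11 → (7,11,0)
replace slot 3: 2·(7+11) − 0 = 36 → (7,11,36)

7,11,36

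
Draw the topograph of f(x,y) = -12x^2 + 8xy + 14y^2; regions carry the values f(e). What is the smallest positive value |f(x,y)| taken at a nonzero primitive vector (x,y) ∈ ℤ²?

river: ρ → (14,20,-6)
river: ρ → (-6,16,20)
river: ρ → (20,24,-2)
river: ρ → (-2,24,20)
river: ρ → (20,16,-6)
river: ρ → (-6,20,14)
river: ρ → (14,8,-12)
river: ρ → (-12,16,10)
river: ρ → (10,24,-4)
river: ρ → (-4,24,10)
river: ρ → (10,16,-12)
river: ρ → (-12,8,14)
closes: descent 0, river 12
min |a| on river = 2

2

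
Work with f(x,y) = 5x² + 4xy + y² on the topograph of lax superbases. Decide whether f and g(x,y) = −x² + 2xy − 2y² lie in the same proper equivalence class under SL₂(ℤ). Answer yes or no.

D₁ = -4, D₂ = -4
f: flip: (5,4,1)→(1,-4,5)
f: translate: b→0 (≡-4 mod 2), so (1,-4,5)→(1,0,1)
f: reduced (well bottom): (1,0,1) with a≤c, −a<b≤a
g is negative-definite; reduce −g:
−g: translate: b→0 (≡-2 mod 2), so (1,-2,2)→(1,0,1)
−g: reduced (well bottom): (1,0,1) with a≤c, −a<b≤a
flip sign back: reduced form of g is (-1,0,-1)
reduced forms (1, 0, 1) vs (-1, 0, -1) ⇒ inequivalent

no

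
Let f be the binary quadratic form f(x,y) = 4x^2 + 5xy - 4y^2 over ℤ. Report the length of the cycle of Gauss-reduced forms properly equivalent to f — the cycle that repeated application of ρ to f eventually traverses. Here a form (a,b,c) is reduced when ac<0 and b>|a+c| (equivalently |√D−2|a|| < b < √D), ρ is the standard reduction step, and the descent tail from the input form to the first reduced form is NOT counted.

D = 89, ⌊√D⌋ = 9
river: ρ → (-4,3,5)
river: ρ → (5,7,-2)
river: ρ → (-2,9,1)
river: ρ → (1,9,-2)
river: ρ → (-2,7,5)
river: ρ → (5,3,-4)
river: ρ → (-4,5,4)
river: ρ → (4,3,-5)
river: ρ → (-5,7,2)
river: ρ → (2,9,-1)
river: ρ → (-1,9,2)
river: ρ → (2,7,-5)
river: ρ → (-5,3,4)
river: ρ → (4,5,-4)
ρ-cycle length = 14 (tail of 0 descent steps not counted)

14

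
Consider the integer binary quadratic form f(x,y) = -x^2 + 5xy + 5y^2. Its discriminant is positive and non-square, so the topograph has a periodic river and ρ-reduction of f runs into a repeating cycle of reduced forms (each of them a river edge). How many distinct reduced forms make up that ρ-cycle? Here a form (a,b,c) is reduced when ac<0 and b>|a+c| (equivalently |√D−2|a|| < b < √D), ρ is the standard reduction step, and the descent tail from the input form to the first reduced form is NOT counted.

D = 45, ⌊√D⌋ = 6
river: ρ → (5,5,-1)
river: ρ → (-1,5,5)
ρ-cycle length = 2 (tail of 0 descent steps not counted)

2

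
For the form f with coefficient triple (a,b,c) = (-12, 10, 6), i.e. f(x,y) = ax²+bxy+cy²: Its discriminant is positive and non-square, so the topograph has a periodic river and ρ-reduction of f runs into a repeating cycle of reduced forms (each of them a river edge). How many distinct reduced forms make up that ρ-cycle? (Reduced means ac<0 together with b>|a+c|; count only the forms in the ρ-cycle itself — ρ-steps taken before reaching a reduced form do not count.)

D = 388, ⌊√D⌋ = 19
river: ρ → (6,14,-8)
river: ρ → (-8,18,2)
river: ρ → (2,18,-8)
river: ρ → (-8,14,6)
river: ρ → (6,10,-12)
river: ρ → (-12,14,4)
river: ρ → (4,18,-4)
river: ρ → (-4,14,12)
river: ρ → (12,10,-6)
river: ρ → (-6,14,8)
river: ρ → (8,18,-2)
river: ρ → (-2,18,8)
river: ρ → (8,14,-6)
river: ρ → (-6,10,12)
river: ρ → (12,14,-4)
river: ρ → (-4,18,4)
river: ρ → (4,14,-12)
river: ρ → (-12,10,6)
ρ-cycle length = 18 (tail of 0 descent steps not counted)

18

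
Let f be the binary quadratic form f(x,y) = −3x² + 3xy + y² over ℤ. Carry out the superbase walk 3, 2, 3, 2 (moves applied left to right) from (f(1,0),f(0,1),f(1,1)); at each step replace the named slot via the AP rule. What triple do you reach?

start (-3,1,1) = (f(1,0),f(0,1),f(1,1))
replace slot 3: 2·((-3)+1) − 1 = -5 → (-3,1,-5)
replace slot 2: 2·((-3)+(-5)) − 1 = -17 → (-3,-17,-5)
replace slot 3: 2·((-3)+(-17)) − (-5) = -35 → (-3,-17,-35)
replace slot 2: 2·((-3)+(-35)) − (-17) = -59 → (-3,-59,-35)

-3,-59,-35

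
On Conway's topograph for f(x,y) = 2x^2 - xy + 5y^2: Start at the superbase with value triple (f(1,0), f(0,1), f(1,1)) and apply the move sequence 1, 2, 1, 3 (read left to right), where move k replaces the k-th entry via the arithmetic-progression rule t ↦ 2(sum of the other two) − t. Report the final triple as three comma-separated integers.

start (2,5,6) = (f(1,0),f(0,1),f(1,1))
replace slot 1: 2·(5+6) − 2 = 20 → (20,5,6)
replace slot 2: 2·(20+6) − 5 = 47 → (20,47,6)
replace slot 1: 2·(47+6) − 20 = 86 → (86,47,6)
replace slot 3: 2·(86+47) − 6 = 260 → (86,47,260)

86,47,260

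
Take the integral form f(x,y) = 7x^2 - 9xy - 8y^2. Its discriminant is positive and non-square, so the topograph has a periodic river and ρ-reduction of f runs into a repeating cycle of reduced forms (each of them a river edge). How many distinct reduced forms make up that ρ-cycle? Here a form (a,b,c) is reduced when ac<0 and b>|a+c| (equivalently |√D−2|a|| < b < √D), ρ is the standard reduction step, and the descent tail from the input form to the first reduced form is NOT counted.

D = 305, ⌊√D⌋ = 17
descent: ρ → (-8,9,7)  [lands on river]
river: ρ → (7,5,-10)
river: ρ → (-10,15,2)
river: ρ → (2,17,-2)
river: ρ → (-2,15,10)
river: ρ → (10,5,-7)
river: ρ → (-7,9,8)
river: ρ → (8,7,-8)
ρ-cycle length = 8 (tail of 1 descent step not counted)

8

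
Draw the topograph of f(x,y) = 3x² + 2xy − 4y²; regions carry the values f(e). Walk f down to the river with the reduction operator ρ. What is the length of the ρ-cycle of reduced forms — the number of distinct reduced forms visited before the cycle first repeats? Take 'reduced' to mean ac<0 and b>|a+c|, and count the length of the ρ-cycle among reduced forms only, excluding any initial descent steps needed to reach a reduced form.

D = 52, ⌊√D⌋ = 7
river: ρ → (-4,6,1)
river: ρ → (1,6,-4)
river: ρ → (-4,2,3)
river: ρ → (3,4,-3)
river: ρ → (-3,2,4)
river: ρ → (4,6,-1)
river: ρ → (-1,6,4)
river: ρ → (4,2,-3)
river: ρ → (-3,4,3)
river: ρ → (3,2,-4)
ρ-cycle length = 10 (tail of 0 descent steps not counted)

10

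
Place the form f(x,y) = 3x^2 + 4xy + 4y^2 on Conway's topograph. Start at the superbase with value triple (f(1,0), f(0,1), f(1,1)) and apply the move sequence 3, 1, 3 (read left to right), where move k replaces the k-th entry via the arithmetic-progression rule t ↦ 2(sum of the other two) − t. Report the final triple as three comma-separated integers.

start (3,4,11) = (f(1,0),f(0,1),f(1,1))
replace slot 3: 2·(3+4) − 11 = 3 → (3,4,3)
replace slot 1: 2·(4+3) − 3 = 11 → (11,4,3)
replace slot 3: 2·(11+4) − 3 = 27 → (11,4,27)

11,4,27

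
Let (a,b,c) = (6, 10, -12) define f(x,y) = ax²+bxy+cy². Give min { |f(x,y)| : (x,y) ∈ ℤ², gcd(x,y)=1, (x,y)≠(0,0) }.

river: ρ → (-12,14,4)
river: ρ → (4,18,-4)
river: ρ → (-4,14,12)
river: ρ → (12,10,-6)
river: ρ → (-6,14,8)
river: ρ → (8,18,-2)
river: ρ → (-2,18,8)
river: ρ → (8,14,-6)
river: ρ → (-6,10,12)
river: ρ → (12,14,-4)
river: ρ → (-4,18,4)
river: ρ → (4,14,-12)
river: ρ → (-12,10,6)
river: ρ → (6,14,-8)
river: ρ → (-8,18,2)
river: ρ → (2,18,-8)
river: ρ → (-8,14,6)
river: ρ → (6,10,-12)
closes: descent 0, river 18
min |a| on river = 2

2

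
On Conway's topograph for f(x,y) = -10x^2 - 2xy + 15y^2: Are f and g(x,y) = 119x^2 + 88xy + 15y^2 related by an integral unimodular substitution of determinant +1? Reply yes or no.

D₁ = 604, D₂ = 604
river cycle of f (length 20): (-10, 18, 7), (7, 24, -1), (-1, 24, 7), (7, 18, -10), (-10, 22, 3), (3, 20, -17), (-17, 14, 6), (6, 22, -5), (-5, 18, 14), (14, 10, -9), … (10 more)
river cycle of g (length 20): (-10, 18, 7), (7, 24, -1), (-1, 24, 7), (7, 18, -10), (-10, 22, 3), (3, 20, -17), (-17, 14, 6), (6, 22, -5), (-5, 18, 14), (14, 10, -9), … (10 more)
cycles coincide ⇒ equivalent

yes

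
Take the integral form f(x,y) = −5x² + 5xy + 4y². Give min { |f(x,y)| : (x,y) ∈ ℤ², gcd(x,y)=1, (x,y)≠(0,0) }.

river: ρ → (4,3,-6)
river: ρ → (-6,9,1)
river: ρ → (1,9,-6)
river: ρ → (-6,3,4)
river: ρ → (4,5,-5)
river: ρ → (-5,5,4)
closes: descent 0, river 6
min |a| on river = 1

1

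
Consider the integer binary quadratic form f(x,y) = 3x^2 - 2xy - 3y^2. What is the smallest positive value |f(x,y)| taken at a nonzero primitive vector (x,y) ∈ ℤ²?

descent: ρ → (-3,2,3)  [lands on river]
river: ρ → (3,4,-2)
river: ρ → (-2,4,3)
river: ρ → (3,2,-3)
river: ρ → (-3,4,2)
river: ρ → (2,4,-3)
closes: descent 1, river 6
min |a| on river = 2

2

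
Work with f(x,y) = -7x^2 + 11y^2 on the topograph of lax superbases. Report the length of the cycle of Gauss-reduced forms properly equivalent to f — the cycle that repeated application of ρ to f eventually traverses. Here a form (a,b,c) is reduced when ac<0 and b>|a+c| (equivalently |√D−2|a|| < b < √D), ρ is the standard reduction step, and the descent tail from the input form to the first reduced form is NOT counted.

D = 308, ⌊√D⌋ = 17
descent: ρ → (11,0,-7)
descent: ρ → (-7,14,4)  [lands on river]
river: ρ → (4,10,-13)
river: ρ → (-13,16,1)
river: ρ → (1,16,-13)
river: ρ → (-13,10,4)
river: ρ → (4,14,-7)
ρ-cycle length = 6 (tail of 2 descent steps not counted)

6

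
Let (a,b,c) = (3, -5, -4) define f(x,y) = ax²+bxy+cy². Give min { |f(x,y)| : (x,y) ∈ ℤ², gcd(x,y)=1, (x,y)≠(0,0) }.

descent: ρ → (-4,5,3)  [lands on river]
river: ρ → (3,7,-2)
river: ρ → (-2,5,6)
river: ρ → (6,7,-1)
river: ρ → (-1,7,6)
river: ρ → (6,5,-2)
river: ρ → (-2,7,3)
river: ρ → (3,5,-4)
river: ρ → (-4,3,4)
river: ρ → (4,5,-3)
river: ρ → (-3,7,2)
river: ρ → (2,5,-6)
river: ρ → (-6,7,1)
river: ρ → (1,7,-6)
river: ρ → (-6,5,2)
river: ρ → (2,7,-3)
river: ρ → (-3,5,4)
river: ρ → (4,3,-4)
closes: descent 1, river 18
min |a| on river = 1

1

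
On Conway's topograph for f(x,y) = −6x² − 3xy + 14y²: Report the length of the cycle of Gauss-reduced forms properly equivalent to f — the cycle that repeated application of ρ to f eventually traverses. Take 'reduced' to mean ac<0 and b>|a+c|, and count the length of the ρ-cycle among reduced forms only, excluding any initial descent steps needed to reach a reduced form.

D = 345, ⌊√D⌋ = 18
descent: ρ → (14,3,-6)
descent: ρ → (-6,9,11)  [lands on river]
river: ρ → (11,13,-4)
river: ρ → (-4,11,14)
river: ρ → (14,17,-1)
river: ρ → (-1,17,14)
river: ρ → (14,11,-4)
river: ρ → (-4,13,11)
river: ρ → (11,9,-6)
river: ρ → (-6,15,5)
river: ρ → (5,15,-6)
ρ-cycle length = 10 (tail of 2 descent steps not counted)

10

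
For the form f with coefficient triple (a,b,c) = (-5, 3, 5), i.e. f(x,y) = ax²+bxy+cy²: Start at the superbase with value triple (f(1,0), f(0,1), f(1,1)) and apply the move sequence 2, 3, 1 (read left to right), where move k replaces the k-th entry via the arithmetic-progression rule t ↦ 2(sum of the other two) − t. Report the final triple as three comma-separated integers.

start (-5,5,3) = (f(1,0),f(0,1),f(1,1))
replace slot 2: 2·((-5)+3) − 5 = -9 → (-5,-9,3)
replace slot 3: 2·((-5)+(-9)) − 3 = -31 → (-5,-9,-31)
replace slot 1: 2·((-9)+(-31)) − (-5) = -75 → (-75,-9,-31)

-75,-9,-31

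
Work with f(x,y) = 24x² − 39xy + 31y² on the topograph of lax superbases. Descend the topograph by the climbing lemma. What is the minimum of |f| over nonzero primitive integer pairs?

translate: b→9 (≡-39 mod 48), so (24,-39,31)→(24,9,16)
flip: (24,9,16)→(16,-9,24)
reduced (well bottom): (16,-9,24) with a≤c, −a<b≤a
well minimum = a = 16

16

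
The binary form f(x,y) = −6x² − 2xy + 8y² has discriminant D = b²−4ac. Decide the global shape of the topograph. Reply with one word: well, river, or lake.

D = b²−4ac = (-2)² − 4·(-6)·8 = 196
D = 14² is a perfect square ⇒ form factors over ℤ ⇒ lakes

lake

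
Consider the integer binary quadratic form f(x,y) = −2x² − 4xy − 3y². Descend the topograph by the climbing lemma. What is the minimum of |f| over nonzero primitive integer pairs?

translate: b→0 (≡4 mod 4), so (2,4,3)→(2,0,1)
flip: (2,0,1)→(1,0,2)
reduced (well bottom): (1,0,2) with a≤c, −a<b≤a
well minimum |f| = |-1| = 1 (negative-definite)

1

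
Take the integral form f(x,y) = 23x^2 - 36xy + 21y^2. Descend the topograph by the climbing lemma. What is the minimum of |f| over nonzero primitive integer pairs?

translate: b→10 (≡-36 mod 46), so (23,-36,21)→(23,10,8)
flip: (23,10,8)→(8,-10,23)
translate: b→6 (≡-10 mod 16), so (8,-10,23)→(8,6,21)
reduced (well bottom): (8,6,21) with a≤c, −a<b≤a
well minimum = a = 8

8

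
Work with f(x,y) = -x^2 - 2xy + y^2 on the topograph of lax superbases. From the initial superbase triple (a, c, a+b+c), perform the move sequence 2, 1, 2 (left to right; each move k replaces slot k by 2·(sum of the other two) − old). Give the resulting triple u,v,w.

start (-1,1,-2) = (f(1,0),f(0,1),f(1,1))
replace slot 2: 2·((-1)+(-2)) − 1 = -7 → (-1,-7,-2)
replace slot 1: 2·((-7)+(-2)) − (-1) = -17 → (-17,-7,-2)
replace slot 2: 2·((-17)+(-2)) − (-7) = -31 → (-17,-31,-2)

-17,-31,-2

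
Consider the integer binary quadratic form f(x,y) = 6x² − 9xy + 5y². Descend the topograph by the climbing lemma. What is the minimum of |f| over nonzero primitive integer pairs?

translate: b→3 (≡-9 mod 12), so (6,-9,5)→(6,3,2)
flip: (6,3,2)→(2,-3,6)
translate: b→1 (≡-3 mod 4), so (2,-3,6)→(2,1,5)
reduced (well bottom): (2,1,5) with a≤c, −a<b≤a
well minimum = a = 2

2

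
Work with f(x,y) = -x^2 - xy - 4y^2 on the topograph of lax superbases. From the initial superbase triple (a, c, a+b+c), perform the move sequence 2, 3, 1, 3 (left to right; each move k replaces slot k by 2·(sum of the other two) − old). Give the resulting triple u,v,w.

start (-1,-4,-6) = (f(1,0),f(0,1),f(1,1))
replace slot 2: 2·((-1)+(-6)) − (-4) = -10 → (-1,-10,-6)
replace slot 3: 2·((-1)+(-10)) − (-6) = -16 → (-1,-10,-16)
replace slot 1: 2·((-10)+(-16)) − (-1) = -51 → (-51,-10,-16)
replace slot 3: 2·((-51)+(-10)) − (-16) = -106 → (-51,-10,-106)

-51,-10,-106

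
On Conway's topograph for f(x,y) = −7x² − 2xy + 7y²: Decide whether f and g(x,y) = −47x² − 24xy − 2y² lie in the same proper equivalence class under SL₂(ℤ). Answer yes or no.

D₁ = 200, D₂ = 200
river cycle of f (length 6): (7, 2, -7), (-7, 12, 2), (2, 12, -7), (-7, 2, 7), (7, 12, -2), (-2, 12, 7)
river cycle of g (length 6): (-2, 12, 7), (7, 2, -7), (-7, 12, 2), (2, 12, -7), (-7, 2, 7), (7, 12, -2)
cycles coincide ⇒ equivalent

yes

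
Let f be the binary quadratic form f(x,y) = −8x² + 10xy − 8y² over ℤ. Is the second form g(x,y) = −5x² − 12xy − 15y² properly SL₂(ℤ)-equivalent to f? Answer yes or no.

D₁ = -156, D₂ = -156
f is negative-definite; reduce −f:
−f: translate: b→6 (≡-10 mod 16), so (8,-10,8)→(8,6,6)
−f: flip: (8,6,6)→(6,-6,8)
−f: translate: b→6 (≡-6 mod 12), so (6,-6,8)→(6,6,8)
−f: reduced (well bottom): (6,6,8) with a≤c, −a<b≤a
flip sign back: reduced form of f is (-6,-6,-8)
g is negative-definite; reduce −g:
−g: translate: b→2 (≡12 mod 10), so (5,12,15)→(5,2,8)
−g: reduced (well bottom): (5,2,8) with a≤c, −a<b≤a
flip sign back: reduced form of g is (-5,-2,-8)
reduced forms (-6, -6, -8) vs (-5, -2, -8) ⇒ inequivalent

no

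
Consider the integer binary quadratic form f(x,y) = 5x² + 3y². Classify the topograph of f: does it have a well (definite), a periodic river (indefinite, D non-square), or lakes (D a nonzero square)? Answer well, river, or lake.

D = b²−4ac = 0² − 4·5·3 = -60
D < 0 ⇒ definite ⇒ every region one sign ⇒ single well

well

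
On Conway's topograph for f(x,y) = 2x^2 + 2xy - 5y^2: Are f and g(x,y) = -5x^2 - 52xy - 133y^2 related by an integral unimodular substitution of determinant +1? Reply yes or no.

D₁ = 44, D₂ = 44
river cycle of f (length 2): (2, 6, -1), (-1, 6, 2)
river cycle of g (length 2): (2, 6, -1), (-1, 6, 2)
cycles coincide ⇒ equivalent

yes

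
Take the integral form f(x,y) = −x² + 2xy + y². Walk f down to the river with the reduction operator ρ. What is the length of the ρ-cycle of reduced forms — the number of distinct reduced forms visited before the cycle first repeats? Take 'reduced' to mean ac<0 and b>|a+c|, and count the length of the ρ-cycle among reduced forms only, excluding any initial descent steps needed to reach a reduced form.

D = 8, ⌊√D⌋ = 2
river: ρ → (1,2,-1)
river: ρ → (-1,2,1)
ρ-cycle length = 2 (tail of 0 descent steps not counted)

2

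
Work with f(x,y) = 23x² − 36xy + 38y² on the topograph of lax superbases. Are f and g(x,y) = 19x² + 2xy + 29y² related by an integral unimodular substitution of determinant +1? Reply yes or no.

D₁ = -2200, D₂ = -2200
f: translate: b→10 (≡-36 mod 46), so (23,-36,38)→(23,10,25)
f: reduced (well bottom): (23,10,25) with a≤c, −a<b≤a
g: reduced (well bottom): (19,2,29) with a≤c, −a<b≤a
reduced forms (23, 10, 25) vs (19, 2, 29) ⇒ inequivalent

no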